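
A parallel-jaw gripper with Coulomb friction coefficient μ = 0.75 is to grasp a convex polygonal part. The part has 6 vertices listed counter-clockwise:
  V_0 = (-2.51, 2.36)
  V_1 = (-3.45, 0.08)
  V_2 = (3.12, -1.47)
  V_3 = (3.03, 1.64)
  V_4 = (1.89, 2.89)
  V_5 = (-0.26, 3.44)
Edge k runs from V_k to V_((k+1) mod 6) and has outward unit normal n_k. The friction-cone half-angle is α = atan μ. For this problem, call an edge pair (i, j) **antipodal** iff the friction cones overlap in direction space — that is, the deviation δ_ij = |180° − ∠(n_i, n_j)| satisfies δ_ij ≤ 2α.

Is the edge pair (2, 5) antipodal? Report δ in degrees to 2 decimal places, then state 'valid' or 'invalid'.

α = atan 0.75 = 36.87°;  2α = 73.74°
edge 2: e_2 = (-0.09, +3.11);  n_2 = (+0.9996, +0.0289)
edge 5: e_5 = (-2.25, -1.08);  n_5 = (-0.4327, +0.9015)
∠(n_2, n_5) = 113.98°
δ = |180° − 113.98°| = 66.02°
66.02° ≤ 2α = 73.74°  →  valid

δ = 66.02°, valid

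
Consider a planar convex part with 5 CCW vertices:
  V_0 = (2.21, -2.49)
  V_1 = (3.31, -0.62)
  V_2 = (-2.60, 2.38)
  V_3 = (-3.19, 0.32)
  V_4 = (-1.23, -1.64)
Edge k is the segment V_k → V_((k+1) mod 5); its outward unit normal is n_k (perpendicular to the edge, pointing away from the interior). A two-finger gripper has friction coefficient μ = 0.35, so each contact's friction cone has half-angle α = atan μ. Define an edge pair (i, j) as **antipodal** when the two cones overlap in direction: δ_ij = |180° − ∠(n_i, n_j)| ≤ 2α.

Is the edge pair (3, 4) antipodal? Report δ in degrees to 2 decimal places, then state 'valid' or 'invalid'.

α = atan 0.35 = 19.29°;  2α = 38.58°
edge 3: e_3 = (+1.96, -1.96);  n_3 = (-0.7071, -0.7071)
edge 4: e_4 = (+3.44, -0.85);  n_4 = (-0.2399, -0.9708)
∠(n_3, n_4) = 31.12°
δ = |180° − 31.12°| = 148.88°
148.88° > 2α = 38.58°  →  invalid

δ = 148.88°, invalid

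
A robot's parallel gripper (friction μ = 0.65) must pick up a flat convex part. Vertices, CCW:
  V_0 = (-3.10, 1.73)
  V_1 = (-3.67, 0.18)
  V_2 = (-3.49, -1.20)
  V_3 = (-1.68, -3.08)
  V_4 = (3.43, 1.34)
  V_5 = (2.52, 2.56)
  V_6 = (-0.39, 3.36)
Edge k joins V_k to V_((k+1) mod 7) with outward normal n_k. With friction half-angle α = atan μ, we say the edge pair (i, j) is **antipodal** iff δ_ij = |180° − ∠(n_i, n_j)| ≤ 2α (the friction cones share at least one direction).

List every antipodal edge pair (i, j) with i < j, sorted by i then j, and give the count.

count = 8; pairs: (0,3), (0,4), (1,3), (1,4), (2,4), (2,5), (3,5), (3,6)

α = atan 0.65 = 33.02°;  2α = 66.05°
n_0 = (-0.9385, +0.3451)
n_1 = (-0.9916, -0.1293)
n_2 = (-0.7204, -0.6936)
n_3 = (+0.6542, -0.7563)
n_4 = (+0.8016, +0.5979)
n_5 = (+0.2651, +0.9642)
n_6 = (-0.5154, +0.8569)
  (0,1): δ = 152.38°  ·
  (0,2): δ = 115.90°  ·
  (0,3): δ = 28.95°  ✓
  (0,4): δ = 56.91°  ✓
  (0,5): δ = 94.82°  ·
  (0,6): δ = 141.22°  ·
  (1,2): δ = 143.52°  ·
  (1,3): δ = 56.57°  ✓
  (1,4): δ = 29.29°  ✓
  (1,5): δ = 67.20°  ·
  (1,6): δ = 113.59°  ·
  (2,3): δ = 93.05°  ·
  (2,4): δ = 7.19°  ✓
  (2,5): δ = 30.72°  ✓
  (2,6): δ = 77.11°  ·
  (3,4): δ = 94.14°  ·
  (3,5): δ = 56.23°  ✓
  (3,6): δ = 9.83°  ✓
  (4,5): δ = 142.09°  ·
  (4,6): δ = 95.69°  ·
  (5,6): δ = 133.60°  ·
antipodal pairs: 8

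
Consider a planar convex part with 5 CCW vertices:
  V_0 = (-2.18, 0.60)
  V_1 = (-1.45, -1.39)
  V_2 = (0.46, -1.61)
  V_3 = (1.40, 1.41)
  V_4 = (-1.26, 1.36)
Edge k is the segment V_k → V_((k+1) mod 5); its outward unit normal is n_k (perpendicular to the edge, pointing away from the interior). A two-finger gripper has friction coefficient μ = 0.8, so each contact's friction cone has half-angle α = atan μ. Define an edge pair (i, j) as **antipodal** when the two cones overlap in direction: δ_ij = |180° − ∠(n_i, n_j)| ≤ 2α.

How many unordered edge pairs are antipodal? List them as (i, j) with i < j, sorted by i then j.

count = 6; pairs: (0,2), (0,3), (1,3), (1,4), (2,3), (2,4)

α = atan 0.8 = 38.66°;  2α = 77.32°
n_0 = (-0.9388, -0.3444)
n_1 = (-0.1144, -0.9934)
n_2 = (+0.9548, -0.2972)
n_3 = (-0.0188, +0.9998)
n_4 = (-0.6369, +0.7710)
  (0,1): δ = 116.72°  ·
  (0,2): δ = 37.43°  ✓
  (0,3): δ = 70.93°  ✓
  (0,4): δ = 109.41°  ·
  (1,2): δ = 100.72°  ·
  (1,3): δ = 7.65°  ✓
  (1,4): δ = 46.13°  ✓
  (2,3): δ = 71.63°  ✓
  (2,4): δ = 33.15°  ✓
  (3,4): δ = 141.52°  ·
antipodal pairs: 6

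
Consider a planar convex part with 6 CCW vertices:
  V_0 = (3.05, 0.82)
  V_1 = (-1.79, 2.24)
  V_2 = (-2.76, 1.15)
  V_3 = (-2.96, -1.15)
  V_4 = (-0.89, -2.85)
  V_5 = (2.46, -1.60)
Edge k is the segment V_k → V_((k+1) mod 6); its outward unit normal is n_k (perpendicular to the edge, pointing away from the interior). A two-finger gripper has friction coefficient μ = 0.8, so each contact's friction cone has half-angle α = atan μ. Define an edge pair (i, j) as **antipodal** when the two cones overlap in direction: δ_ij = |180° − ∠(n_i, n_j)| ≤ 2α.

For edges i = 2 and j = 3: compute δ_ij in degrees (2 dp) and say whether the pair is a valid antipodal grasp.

α = atan 0.8 = 38.66°;  2α = 77.32°
edge 2: e_2 = (-0.20, -2.30);  n_2 = (-0.9962, +0.0866)
edge 3: e_3 = (+2.07, -1.70);  n_3 = (-0.6347, -0.7728)
∠(n_2, n_3) = 55.57°
δ = |180° − 55.57°| = 124.43°
124.43° > 2α = 77.32°  →  invalid

δ = 124.43°, invalid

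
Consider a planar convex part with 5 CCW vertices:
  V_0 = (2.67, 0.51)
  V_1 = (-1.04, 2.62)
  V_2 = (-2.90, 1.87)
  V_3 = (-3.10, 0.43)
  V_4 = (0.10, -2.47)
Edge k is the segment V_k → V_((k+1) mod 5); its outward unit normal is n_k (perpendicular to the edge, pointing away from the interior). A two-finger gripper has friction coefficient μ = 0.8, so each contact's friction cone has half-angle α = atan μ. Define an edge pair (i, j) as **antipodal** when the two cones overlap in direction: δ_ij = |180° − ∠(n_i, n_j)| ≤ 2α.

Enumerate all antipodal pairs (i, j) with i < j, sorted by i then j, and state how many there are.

count = 5; pairs: (0,2), (0,3), (1,3), (1,4), (2,4)

α = atan 0.8 = 38.66°;  2α = 77.32°
n_0 = (+0.4944, +0.8693)
n_1 = (-0.3740, +0.9274)
n_2 = (-0.9905, +0.1376)
n_3 = (-0.6715, -0.7410)
n_4 = (+0.7573, -0.6531)
  (0,1): δ = 128.41°  ·
  (0,2): δ = 68.28°  ✓
  (0,3): δ = 12.56°  ✓
  (0,4): δ = 78.85°  ·
  (1,2): δ = 119.87°  ·
  (1,3): δ = 64.15°  ✓
  (1,4): δ = 27.26°  ✓
  (2,3): δ = 124.28°  ·
  (2,4): δ = 32.87°  ✓
  (3,4): δ = 88.59°  ·
antipodal pairs: 5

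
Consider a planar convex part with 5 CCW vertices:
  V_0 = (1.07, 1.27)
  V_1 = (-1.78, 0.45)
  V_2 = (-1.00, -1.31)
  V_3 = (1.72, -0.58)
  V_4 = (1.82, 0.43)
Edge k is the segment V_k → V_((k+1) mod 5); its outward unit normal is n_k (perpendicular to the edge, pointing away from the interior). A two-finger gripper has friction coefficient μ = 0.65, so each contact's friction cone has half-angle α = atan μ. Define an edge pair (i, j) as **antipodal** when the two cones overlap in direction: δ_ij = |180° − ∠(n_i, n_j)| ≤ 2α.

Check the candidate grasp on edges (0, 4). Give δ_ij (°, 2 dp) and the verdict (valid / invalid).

α = atan 0.65 = 33.02°;  2α = 66.05°
edge 0: e_0 = (-2.85, -0.82);  n_0 = (-0.2765, +0.9610)
edge 4: e_4 = (-0.75, +0.84);  n_4 = (+0.7459, +0.6660)
∠(n_0, n_4) = 64.29°
δ = |180° − 64.29°| = 115.71°
115.71° > 2α = 66.05°  →  invalid

δ = 115.71°, invalid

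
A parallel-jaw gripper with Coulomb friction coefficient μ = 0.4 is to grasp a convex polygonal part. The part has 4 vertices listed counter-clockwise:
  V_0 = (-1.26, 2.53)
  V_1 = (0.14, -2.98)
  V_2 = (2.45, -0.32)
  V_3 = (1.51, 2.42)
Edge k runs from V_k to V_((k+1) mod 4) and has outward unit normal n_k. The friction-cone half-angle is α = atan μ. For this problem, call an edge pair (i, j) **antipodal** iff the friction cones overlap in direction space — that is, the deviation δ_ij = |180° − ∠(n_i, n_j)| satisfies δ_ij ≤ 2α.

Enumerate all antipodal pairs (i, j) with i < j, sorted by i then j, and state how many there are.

α = atan 0.4 = 21.80°;  2α = 43.60°
n_0 = (-0.9692, -0.2463)
n_1 = (+0.7550, -0.6557)
n_2 = (+0.9459, +0.3245)
n_3 = (+0.0397, +0.9992)
  (0,1): δ = 55.23°  ·
  (0,2): δ = 4.68°  ✓
  (0,3): δ = 73.47°  ·
  (1,2): δ = 120.09°  ·
  (1,3): δ = 51.30°  ·
  (2,3): δ = 111.21°  ·
antipodal pairs: 1

count = 1; pairs: (0,2)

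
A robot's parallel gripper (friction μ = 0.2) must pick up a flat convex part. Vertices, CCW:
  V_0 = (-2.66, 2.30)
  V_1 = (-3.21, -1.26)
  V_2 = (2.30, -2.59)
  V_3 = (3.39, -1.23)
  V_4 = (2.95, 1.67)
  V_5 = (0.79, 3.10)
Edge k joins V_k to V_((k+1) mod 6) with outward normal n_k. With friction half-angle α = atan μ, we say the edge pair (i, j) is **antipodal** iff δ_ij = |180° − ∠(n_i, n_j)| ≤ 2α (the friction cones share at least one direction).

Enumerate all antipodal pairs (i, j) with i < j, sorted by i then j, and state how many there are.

α = atan 0.2 = 11.31°;  2α = 22.62°
n_0 = (-0.9883, +0.1527)
n_1 = (-0.2346, -0.9721)
n_2 = (+0.7803, -0.6254)
n_3 = (+0.9887, +0.1500)
n_4 = (+0.5520, +0.8338)
n_5 = (-0.2259, +0.9742)
  (0,1): δ = 94.79°  ·
  (0,2): δ = 29.93°  ·
  (0,3): δ = 17.41°  ✓
  (0,4): δ = 65.28°  ·
  (0,5): δ = 111.84°  ·
  (1,2): δ = 115.14°  ·
  (1,3): δ = 67.80°  ·
  (1,4): δ = 19.94°  ✓
  (1,5): δ = 26.63°  ·
  (2,3): δ = 132.66°  ·
  (2,4): δ = 84.79°  ·
  (2,5): δ = 38.23°  ·
  (3,4): δ = 132.13°  ·
  (3,5): δ = 85.57°  ·
  (4,5): δ = 133.44°  ·
antipodal pairs: 2

count = 2; pairs: (0,3), (1,4)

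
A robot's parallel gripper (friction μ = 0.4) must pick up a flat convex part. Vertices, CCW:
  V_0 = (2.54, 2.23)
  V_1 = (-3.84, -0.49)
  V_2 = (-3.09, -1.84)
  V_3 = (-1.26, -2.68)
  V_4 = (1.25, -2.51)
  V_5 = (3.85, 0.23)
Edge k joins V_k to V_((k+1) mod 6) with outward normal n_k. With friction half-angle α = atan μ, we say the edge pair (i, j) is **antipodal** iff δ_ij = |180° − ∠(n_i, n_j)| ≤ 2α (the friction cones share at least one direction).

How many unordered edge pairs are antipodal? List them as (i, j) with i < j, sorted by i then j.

count = 4; pairs: (0,3), (0,4), (1,5), (2,5)

α = atan 0.4 = 21.80°;  2α = 43.60°
n_0 = (-0.3922, +0.9199)
n_1 = (-0.8742, -0.4856)
n_2 = (-0.4172, -0.9088)
n_3 = (+0.0676, -0.9977)
n_4 = (+0.7254, -0.6883)
n_5 = (+0.8365, +0.5479)
  (0,1): δ = 84.04°  ·
  (0,2): δ = 47.75°  ·
  (0,3): δ = 19.22°  ✓
  (0,4): δ = 23.41°  ✓
  (0,5): δ = 100.13°  ·
  (1,2): δ = 143.71°  ·
  (1,3): δ = 115.18°  ·
  (1,4): δ = 72.55°  ·
  (1,5): δ = 4.17°  ✓
  (2,3): δ = 151.47°  ·
  (2,4): δ = 108.84°  ·
  (2,5): δ = 32.12°  ✓
  (3,4): δ = 137.37°  ·
  (3,5): δ = 60.65°  ·
  (4,5): δ = 103.28°  ·
antipodal pairs: 4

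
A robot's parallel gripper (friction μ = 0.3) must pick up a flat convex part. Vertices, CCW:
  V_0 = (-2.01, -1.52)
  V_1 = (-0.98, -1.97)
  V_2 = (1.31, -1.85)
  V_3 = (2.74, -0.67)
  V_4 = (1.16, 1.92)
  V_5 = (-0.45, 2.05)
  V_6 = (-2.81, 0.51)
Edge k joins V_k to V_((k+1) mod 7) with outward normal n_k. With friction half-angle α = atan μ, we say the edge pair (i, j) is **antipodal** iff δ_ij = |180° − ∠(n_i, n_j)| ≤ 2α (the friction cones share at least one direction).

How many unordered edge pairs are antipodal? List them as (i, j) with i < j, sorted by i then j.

count = 5; pairs: (0,4), (1,4), (1,5), (2,5), (3,6)

α = atan 0.3 = 16.70°;  2α = 33.40°
n_0 = (-0.4004, -0.9164)
n_1 = (+0.0523, -0.9986)
n_2 = (+0.6365, -0.7713)
n_3 = (+0.8537, +0.5208)
n_4 = (+0.0805, +0.9968)
n_5 = (-0.5465, +0.8375)
n_6 = (-0.9304, -0.3666)
  (0,1): δ = 153.40°  ·
  (0,2): δ = 116.87°  ·
  (0,3): δ = 35.02°  ·
  (0,4): δ = 18.98°  ✓
  (0,5): δ = 56.73°  ·
  (0,6): δ = 135.11°  ·
  (1,2): δ = 143.47°  ·
  (1,3): δ = 61.61°  ·
  (1,4): δ = 7.62°  ✓
  (1,5): δ = 30.13°  ✓
  (1,6): δ = 108.51°  ·
  (2,3): δ = 98.14°  ·
  (2,4): δ = 44.14°  ·
  (2,5): δ = 6.40°  ✓
  (2,6): δ = 71.98°  ·
  (3,4): δ = 126.00°  ·
  (3,5): δ = 88.26°  ·
  (3,6): δ = 9.88°  ✓
  (4,5): δ = 142.26°  ·
  (4,6): δ = 63.87°  ·
  (5,6): δ = 101.62°  ·
antipodal pairs: 5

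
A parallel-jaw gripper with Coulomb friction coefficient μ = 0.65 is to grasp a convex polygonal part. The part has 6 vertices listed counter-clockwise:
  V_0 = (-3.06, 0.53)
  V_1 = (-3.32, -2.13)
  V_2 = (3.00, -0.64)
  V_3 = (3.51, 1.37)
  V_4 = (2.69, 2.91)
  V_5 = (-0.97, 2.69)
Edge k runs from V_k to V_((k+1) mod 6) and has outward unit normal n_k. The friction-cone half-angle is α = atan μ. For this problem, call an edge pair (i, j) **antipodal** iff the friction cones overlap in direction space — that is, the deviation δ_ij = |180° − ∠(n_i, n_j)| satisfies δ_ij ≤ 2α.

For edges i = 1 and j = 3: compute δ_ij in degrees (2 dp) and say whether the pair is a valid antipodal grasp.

δ = 75.23°, invalid

α = atan 0.65 = 33.02°;  2α = 66.05°
edge 1: e_1 = (+6.32, +1.49);  n_1 = (+0.2295, -0.9733)
edge 3: e_3 = (-0.82, +1.54);  n_3 = (+0.8827, +0.4700)
∠(n_1, n_3) = 104.77°
δ = |180° − 104.77°| = 75.23°
75.23° > 2α = 66.05°  →  invalid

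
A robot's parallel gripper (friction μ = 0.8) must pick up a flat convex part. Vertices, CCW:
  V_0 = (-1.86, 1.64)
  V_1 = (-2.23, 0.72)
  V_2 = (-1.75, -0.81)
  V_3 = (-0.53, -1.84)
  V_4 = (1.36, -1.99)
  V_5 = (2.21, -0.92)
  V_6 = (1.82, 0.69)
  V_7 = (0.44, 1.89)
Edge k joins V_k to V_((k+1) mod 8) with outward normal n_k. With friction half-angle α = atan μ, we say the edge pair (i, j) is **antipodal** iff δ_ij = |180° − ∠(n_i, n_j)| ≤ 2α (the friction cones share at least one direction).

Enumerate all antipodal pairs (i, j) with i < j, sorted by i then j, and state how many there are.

count = 14; pairs: (0,3), (0,4), (0,5), (0,6), (1,4), (1,5), (1,6), (2,5), (2,6), (2,7), (3,5), (3,6), (3,7), (4,7)

α = atan 0.8 = 38.66°;  2α = 77.32°
n_0 = (-0.9278, +0.3731)
n_1 = (-0.9541, -0.2993)
n_2 = (-0.6451, -0.7641)
n_3 = (-0.0791, -0.9969)
n_4 = (+0.7830, -0.6220)
n_5 = (+0.9719, +0.2354)
n_6 = (+0.6562, +0.7546)
n_7 = (-0.1081, +0.9941)
  (0,1): δ = 140.67°  ·
  (0,2): δ = 108.26°  ·
  (0,3): δ = 72.63°  ✓
  (0,4): δ = 16.55°  ✓
  (0,5): δ = 35.53°  ✓
  (0,6): δ = 70.90°  ✓
  (0,7): δ = 118.11°  ·
  (1,2): δ = 147.59°  ·
  (1,3): δ = 111.96°  ·
  (1,4): δ = 55.88°  ✓
  (1,5): δ = 3.80°  ✓
  (1,6): δ = 31.57°  ✓
  (1,7): δ = 78.79°  ·
  (2,3): δ = 144.36°  ·
  (2,4): δ = 88.29°  ·
  (2,5): δ = 36.21°  ✓
  (2,6): δ = 0.84°  ✓
  (2,7): δ = 46.38°  ✓
  (3,4): δ = 123.93°  ·
  (3,5): δ = 71.85°  ✓
  (3,6): δ = 36.47°  ✓
  (3,7): δ = 10.74°  ✓
  (4,5): δ = 127.92°  ·
  (4,6): δ = 92.55°  ·
  (4,7): δ = 45.33°  ✓
  (5,6): δ = 144.63°  ·
  (5,7): δ = 97.41°  ·
  (6,7): δ = 132.79°  ·
antipodal pairs: 14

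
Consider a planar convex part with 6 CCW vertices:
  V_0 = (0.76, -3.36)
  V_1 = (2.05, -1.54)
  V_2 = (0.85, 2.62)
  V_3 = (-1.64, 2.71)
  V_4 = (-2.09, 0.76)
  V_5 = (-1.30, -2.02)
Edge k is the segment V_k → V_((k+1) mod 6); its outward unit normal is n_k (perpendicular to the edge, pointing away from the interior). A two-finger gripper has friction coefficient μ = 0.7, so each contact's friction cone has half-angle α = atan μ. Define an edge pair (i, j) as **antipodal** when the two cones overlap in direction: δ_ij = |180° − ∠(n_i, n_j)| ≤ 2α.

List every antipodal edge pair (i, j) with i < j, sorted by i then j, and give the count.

count = 7; pairs: (0,2), (0,3), (0,4), (1,3), (1,4), (1,5), (2,5)

α = atan 0.7 = 34.99°;  2α = 69.98°
n_0 = (+0.8158, -0.5783)
n_1 = (+0.9608, +0.2772)
n_2 = (+0.0361, +0.9993)
n_3 = (-0.9744, +0.2249)
n_4 = (-0.9619, -0.2733)
n_5 = (-0.5453, -0.8383)
  (0,1): δ = 128.58°  ·
  (0,2): δ = 56.74°  ✓
  (0,3): δ = 22.33°  ✓
  (0,4): δ = 51.19°  ✓
  (0,5): δ = 92.29°  ·
  (1,2): δ = 108.16°  ·
  (1,3): δ = 29.09°  ✓
  (1,4): δ = 0.23°  ✓
  (1,5): δ = 40.87°  ✓
  (2,3): δ = 100.92°  ·
  (2,4): δ = 72.07°  ·
  (2,5): δ = 30.97°  ✓
  (3,4): δ = 151.14°  ·
  (3,5): δ = 110.05°  ·
  (4,5): δ = 138.91°  ·
antipodal pairs: 7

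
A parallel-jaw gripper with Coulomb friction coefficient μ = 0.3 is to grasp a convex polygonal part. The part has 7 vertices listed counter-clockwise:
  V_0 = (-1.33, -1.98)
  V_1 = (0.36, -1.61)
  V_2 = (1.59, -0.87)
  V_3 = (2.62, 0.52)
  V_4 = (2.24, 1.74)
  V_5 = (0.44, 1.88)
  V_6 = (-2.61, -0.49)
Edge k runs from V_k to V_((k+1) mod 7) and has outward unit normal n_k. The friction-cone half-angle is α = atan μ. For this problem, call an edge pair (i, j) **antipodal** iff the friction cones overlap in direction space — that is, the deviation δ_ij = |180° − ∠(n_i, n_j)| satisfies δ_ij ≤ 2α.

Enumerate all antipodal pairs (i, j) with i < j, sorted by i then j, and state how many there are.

α = atan 0.3 = 16.70°;  2α = 33.40°
n_0 = (+0.2139, -0.9769)
n_1 = (+0.5155, -0.8569)
n_2 = (+0.8035, -0.5954)
n_3 = (+0.9548, +0.2974)
n_4 = (+0.0775, +0.9970)
n_5 = (-0.6136, +0.7896)
n_6 = (-0.7585, -0.6516)
  (0,1): δ = 161.32°  ·
  (0,2): δ = 138.89°  ·
  (0,3): δ = 85.05°  ·
  (0,4): δ = 16.80°  ✓
  (0,5): δ = 25.50°  ✓
  (0,6): δ = 118.32°  ·
  (1,2): δ = 157.57°  ·
  (1,3): δ = 103.73°  ·
  (1,4): δ = 35.48°  ·
  (1,5): δ = 6.82°  ✓
  (1,6): δ = 99.63°  ·
  (2,3): δ = 126.16°  ·
  (2,4): δ = 57.91°  ·
  (2,5): δ = 15.61°  ✓
  (2,6): δ = 77.20°  ·
  (3,4): δ = 111.75°  ·
  (3,5): δ = 69.45°  ·
  (3,6): δ = 23.36°  ✓
  (4,5): δ = 137.70°  ·
  (4,6): δ = 44.89°  ·
  (5,6): δ = 87.18°  ·
antipodal pairs: 5

count = 5; pairs: (0,4), (0,5), (1,5), (2,5), (3,6)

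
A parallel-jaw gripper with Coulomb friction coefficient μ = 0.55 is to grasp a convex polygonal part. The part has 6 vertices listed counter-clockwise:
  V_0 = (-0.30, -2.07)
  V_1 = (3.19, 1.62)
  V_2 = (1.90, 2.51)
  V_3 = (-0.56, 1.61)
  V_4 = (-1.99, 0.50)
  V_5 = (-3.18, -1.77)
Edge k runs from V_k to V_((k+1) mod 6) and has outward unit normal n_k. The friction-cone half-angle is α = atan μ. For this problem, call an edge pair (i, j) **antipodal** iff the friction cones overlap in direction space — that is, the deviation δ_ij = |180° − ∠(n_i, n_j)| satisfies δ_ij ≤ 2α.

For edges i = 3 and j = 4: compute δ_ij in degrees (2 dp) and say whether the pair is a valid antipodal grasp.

δ = 155.48°, invalid

α = atan 0.55 = 28.81°;  2α = 57.62°
edge 3: e_3 = (-1.43, -1.11);  n_3 = (-0.6132, +0.7899)
edge 4: e_4 = (-1.19, -2.27);  n_4 = (-0.8857, +0.4643)
∠(n_3, n_4) = 24.52°
δ = |180° − 24.52°| = 155.48°
155.48° > 2α = 57.62°  →  invalid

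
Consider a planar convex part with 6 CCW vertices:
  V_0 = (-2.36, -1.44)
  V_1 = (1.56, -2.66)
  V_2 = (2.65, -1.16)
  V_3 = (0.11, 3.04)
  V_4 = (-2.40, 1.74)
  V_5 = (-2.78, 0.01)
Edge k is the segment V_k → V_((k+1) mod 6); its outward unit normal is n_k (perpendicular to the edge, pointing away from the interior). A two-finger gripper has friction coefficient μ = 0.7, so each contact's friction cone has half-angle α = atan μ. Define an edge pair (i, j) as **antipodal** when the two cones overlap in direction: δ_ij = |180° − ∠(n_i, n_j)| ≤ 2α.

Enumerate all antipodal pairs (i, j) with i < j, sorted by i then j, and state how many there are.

count = 7; pairs: (0,2), (0,3), (1,3), (1,4), (1,5), (2,4), (2,5)

α = atan 0.7 = 34.99°;  2α = 69.98°
n_0 = (-0.2972, -0.9548)
n_1 = (+0.8090, -0.5879)
n_2 = (+0.8557, +0.5175)
n_3 = (-0.4599, +0.8880)
n_4 = (-0.9767, +0.2145)
n_5 = (-0.9605, -0.2782)
  (0,1): δ = 108.72°  ·
  (0,2): δ = 41.55°  ✓
  (0,3): δ = 44.67°  ✓
  (0,4): δ = 94.90°  ·
  (0,5): δ = 123.44°  ·
  (1,2): δ = 112.83°  ·
  (1,3): δ = 26.61°  ✓
  (1,4): δ = 23.62°  ✓
  (1,5): δ = 52.16°  ✓
  (2,3): δ = 93.78°  ·
  (2,4): δ = 43.55°  ✓
  (2,5): δ = 15.01°  ✓
  (3,4): δ = 129.77°  ·
  (3,5): δ = 101.23°  ·
  (4,5): δ = 151.46°  ·
antipodal pairs: 7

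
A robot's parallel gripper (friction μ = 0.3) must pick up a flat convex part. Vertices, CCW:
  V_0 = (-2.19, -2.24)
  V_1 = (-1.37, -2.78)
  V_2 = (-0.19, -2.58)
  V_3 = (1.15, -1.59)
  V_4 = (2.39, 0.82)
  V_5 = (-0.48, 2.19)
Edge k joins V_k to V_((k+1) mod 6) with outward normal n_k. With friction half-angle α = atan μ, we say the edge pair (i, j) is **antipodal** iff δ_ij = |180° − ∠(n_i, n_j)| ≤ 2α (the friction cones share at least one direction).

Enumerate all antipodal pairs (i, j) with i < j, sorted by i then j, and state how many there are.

α = atan 0.3 = 16.70°;  2α = 33.40°
n_0 = (-0.5500, -0.8352)
n_1 = (+0.1671, -0.9859)
n_2 = (+0.5942, -0.8043)
n_3 = (+0.8892, -0.4575)
n_4 = (+0.4308, +0.9025)
n_5 = (-0.9329, +0.3601)
  (0,1): δ = 137.01°  ·
  (0,2): δ = 110.18°  ·
  (0,3): δ = 83.86°  ·
  (0,4): δ = 7.85°  ✓
  (0,5): δ = 102.26°  ·
  (1,2): δ = 153.16°  ·
  (1,3): δ = 126.85°  ·
  (1,4): δ = 35.14°  ·
  (1,5): δ = 59.27°  ·
  (2,3): δ = 153.68°  ·
  (2,4): δ = 61.97°  ·
  (2,5): δ = 32.44°  ✓
  (3,4): δ = 88.29°  ·
  (3,5): δ = 6.12°  ✓
  (4,5): δ = 85.59°  ·
antipodal pairs: 3

count = 3; pairs: (0,4), (2,5), (3,5)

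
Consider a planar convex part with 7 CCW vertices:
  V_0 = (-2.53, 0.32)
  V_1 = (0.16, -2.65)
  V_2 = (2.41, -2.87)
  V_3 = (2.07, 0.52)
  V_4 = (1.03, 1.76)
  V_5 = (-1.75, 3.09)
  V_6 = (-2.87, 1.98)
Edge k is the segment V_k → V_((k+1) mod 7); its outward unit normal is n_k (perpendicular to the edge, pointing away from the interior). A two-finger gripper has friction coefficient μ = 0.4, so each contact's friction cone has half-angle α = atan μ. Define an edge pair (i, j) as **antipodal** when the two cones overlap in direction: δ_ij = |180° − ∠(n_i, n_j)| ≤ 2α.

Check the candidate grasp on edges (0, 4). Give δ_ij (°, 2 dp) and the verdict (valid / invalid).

α = atan 0.4 = 21.80°;  2α = 43.60°
edge 0: e_0 = (+2.69, -2.97);  n_0 = (-0.7412, -0.6713)
edge 4: e_4 = (-2.78, +1.33);  n_4 = (+0.4316, +0.9021)
∠(n_0, n_4) = 157.74°
δ = |180° − 157.74°| = 22.26°
22.26° ≤ 2α = 43.60°  →  valid

δ = 22.26°, valid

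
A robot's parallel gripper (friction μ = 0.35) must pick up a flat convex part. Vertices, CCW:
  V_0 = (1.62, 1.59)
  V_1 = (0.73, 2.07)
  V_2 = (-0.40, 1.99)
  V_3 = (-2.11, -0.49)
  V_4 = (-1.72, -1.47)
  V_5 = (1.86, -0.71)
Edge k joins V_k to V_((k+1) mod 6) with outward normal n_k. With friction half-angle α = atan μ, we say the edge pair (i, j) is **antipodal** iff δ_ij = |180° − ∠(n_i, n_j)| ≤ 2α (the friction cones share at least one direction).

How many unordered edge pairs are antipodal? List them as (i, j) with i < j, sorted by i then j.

count = 2; pairs: (1,4), (3,5)

α = atan 0.35 = 19.29°;  2α = 38.58°
n_0 = (+0.4747, +0.8802)
n_1 = (-0.0706, +0.9975)
n_2 = (-0.8233, +0.5677)
n_3 = (-0.9291, -0.3698)
n_4 = (+0.2077, -0.9782)
n_5 = (+0.9946, +0.1038)
  (0,1): δ = 147.61°  ·
  (0,2): δ = 96.25°  ·
  (0,3): δ = 39.96°  ·
  (0,4): δ = 40.32°  ·
  (0,5): δ = 124.30°  ·
  (1,2): δ = 128.64°  ·
  (1,3): δ = 72.35°  ·
  (1,4): δ = 7.94°  ✓
  (1,5): δ = 91.91°  ·
  (2,3): δ = 123.71°  ·
  (2,4): δ = 43.43°  ·
  (2,5): δ = 40.54°  ·
  (3,4): δ = 99.72°  ·
  (3,5): δ = 15.74°  ✓
  (4,5): δ = 96.03°  ·
antipodal pairs: 2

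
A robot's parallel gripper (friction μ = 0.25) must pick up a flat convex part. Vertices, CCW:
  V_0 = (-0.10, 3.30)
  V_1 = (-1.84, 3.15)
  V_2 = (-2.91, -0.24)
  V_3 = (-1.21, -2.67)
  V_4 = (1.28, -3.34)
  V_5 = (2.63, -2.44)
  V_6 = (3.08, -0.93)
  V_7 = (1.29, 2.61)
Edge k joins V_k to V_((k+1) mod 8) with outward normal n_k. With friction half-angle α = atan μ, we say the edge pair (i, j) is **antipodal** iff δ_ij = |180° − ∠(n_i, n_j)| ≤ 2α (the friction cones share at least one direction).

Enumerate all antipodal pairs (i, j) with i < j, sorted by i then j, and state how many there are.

count = 4; pairs: (0,3), (1,5), (2,6), (3,7)

α = atan 0.25 = 14.04°;  2α = 28.07°
n_0 = (-0.0859, +0.9963)
n_1 = (-0.9536, +0.3010)
n_2 = (-0.8194, -0.5732)
n_3 = (-0.2598, -0.9657)
n_4 = (+0.5547, -0.8321)
n_5 = (+0.9583, -0.2856)
n_6 = (+0.8924, +0.4512)
n_7 = (+0.4446, +0.8957)
  (0,1): δ = 112.44°  ·
  (0,2): δ = 59.95°  ·
  (0,3): δ = 19.99°  ✓
  (0,4): δ = 28.76°  ·
  (0,5): δ = 68.48°  ·
  (0,6): δ = 111.90°  ·
  (0,7): δ = 148.67°  ·
  (1,2): δ = 127.51°  ·
  (1,3): δ = 87.54°  ·
  (1,4): δ = 38.79°  ·
  (1,5): δ = 0.92°  ✓
  (1,6): δ = 44.34°  ·
  (1,7): δ = 81.12°  ·
  (2,3): δ = 140.04°  ·
  (2,4): δ = 91.29°  ·
  (2,5): δ = 51.57°  ·
  (2,6): δ = 8.15°  ✓
  (2,7): δ = 28.62°  ·
  (3,4): δ = 131.25°  ·
  (3,5): δ = 91.53°  ·
  (3,6): δ = 48.12°  ·
  (3,7): δ = 11.34°  ✓
  (4,5): δ = 140.28°  ·
  (4,6): δ = 96.87°  ·
  (4,7): δ = 60.09°  ·
  (5,6): δ = 136.58°  ·
  (5,7): δ = 99.81°  ·
  (6,7): δ = 143.22°  ·
antipodal pairs: 4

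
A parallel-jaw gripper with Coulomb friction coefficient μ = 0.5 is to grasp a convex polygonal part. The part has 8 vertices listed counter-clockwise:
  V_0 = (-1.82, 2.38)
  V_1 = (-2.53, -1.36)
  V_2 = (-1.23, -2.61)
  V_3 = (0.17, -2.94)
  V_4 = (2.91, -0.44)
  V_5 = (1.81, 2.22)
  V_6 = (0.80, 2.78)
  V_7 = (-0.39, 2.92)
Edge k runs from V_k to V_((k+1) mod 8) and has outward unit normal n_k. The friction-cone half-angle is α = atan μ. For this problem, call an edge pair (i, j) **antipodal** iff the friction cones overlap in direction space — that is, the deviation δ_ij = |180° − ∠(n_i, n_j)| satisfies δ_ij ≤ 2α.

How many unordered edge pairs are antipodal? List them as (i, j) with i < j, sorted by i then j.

α = atan 0.5 = 26.57°;  2α = 53.13°
n_0 = (-0.9825, +0.1865)
n_1 = (-0.6931, -0.7208)
n_2 = (-0.2294, -0.9733)
n_3 = (+0.6740, -0.7387)
n_4 = (+0.9241, +0.3821)
n_5 = (+0.4849, +0.8746)
n_6 = (+0.1168, +0.9932)
n_7 = (-0.3533, +0.9355)
  (0,1): δ = 123.13°  ·
  (0,2): δ = 92.51°  ·
  (0,3): δ = 36.87°  ✓
  (0,4): δ = 33.22°  ✓
  (0,5): δ = 71.74°  ·
  (0,6): δ = 94.04°  ·
  (0,7): δ = 121.44°  ·
  (1,2): δ = 149.39°  ·
  (1,3): δ = 93.75°  ·
  (1,4): δ = 23.66°  ✓
  (1,5): δ = 14.87°  ✓
  (1,6): δ = 37.17°  ✓
  (1,7): δ = 64.56°  ·
  (2,3): δ = 124.36°  ·
  (2,4): δ = 54.27°  ·
  (2,5): δ = 15.74°  ✓
  (2,6): δ = 6.55°  ✓
  (2,7): δ = 33.95°  ✓
  (3,4): δ = 109.91°  ·
  (3,5): δ = 71.38°  ·
  (3,6): δ = 49.09°  ✓
  (3,7): δ = 21.69°  ✓
  (4,5): δ = 141.47°  ·
  (4,6): δ = 119.18°  ·
  (4,7): δ = 91.78°  ·
  (5,6): δ = 157.70°  ·
  (5,7): δ = 130.31°  ·
  (6,7): δ = 152.60°  ·
antipodal pairs: 10

count = 10; pairs: (0,3), (0,4), (1,4), (1,5), (1,6), (2,5), (2,6), (2,7), (3,6), (3,7)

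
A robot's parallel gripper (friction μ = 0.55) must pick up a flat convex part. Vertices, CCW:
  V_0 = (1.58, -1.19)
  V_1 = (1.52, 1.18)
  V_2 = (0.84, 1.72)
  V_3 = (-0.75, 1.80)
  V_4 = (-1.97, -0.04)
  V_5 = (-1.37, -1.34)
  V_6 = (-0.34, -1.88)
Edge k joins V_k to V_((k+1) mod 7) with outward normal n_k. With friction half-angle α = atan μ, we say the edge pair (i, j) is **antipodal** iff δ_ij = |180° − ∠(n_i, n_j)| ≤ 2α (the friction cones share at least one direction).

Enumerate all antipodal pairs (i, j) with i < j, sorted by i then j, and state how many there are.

count = 7; pairs: (0,3), (0,4), (1,4), (1,5), (2,5), (2,6), (3,6)

α = atan 0.55 = 28.81°;  2α = 57.62°
n_0 = (+0.9997, +0.0253)
n_1 = (+0.6219, +0.7831)
n_2 = (+0.0503, +0.9987)
n_3 = (-0.8334, +0.5526)
n_4 = (-0.9080, -0.4191)
n_5 = (-0.4643, -0.8857)
n_6 = (+0.3382, -0.9411)
  (0,1): δ = 129.90°  ·
  (0,2): δ = 94.33°  ·
  (0,3): δ = 35.00°  ✓
  (0,4): δ = 23.32°  ✓
  (0,5): δ = 60.88°  ·
  (0,6): δ = 108.32°  ·
  (1,2): δ = 144.43°  ·
  (1,3): δ = 85.09°  ·
  (1,4): δ = 26.77°  ✓
  (1,5): δ = 10.79°  ✓
  (1,6): δ = 58.22°  ·
  (2,3): δ = 120.67°  ·
  (2,4): δ = 62.34°  ·
  (2,5): δ = 24.79°  ✓
  (2,6): δ = 22.65°  ✓
  (3,4): δ = 121.68°  ·
  (3,5): δ = 84.12°  ·
  (3,6): δ = 36.69°  ✓
  (4,5): δ = 142.44°  ·
  (4,6): δ = 95.01°  ·
  (5,6): δ = 132.57°  ·
antipodal pairs: 7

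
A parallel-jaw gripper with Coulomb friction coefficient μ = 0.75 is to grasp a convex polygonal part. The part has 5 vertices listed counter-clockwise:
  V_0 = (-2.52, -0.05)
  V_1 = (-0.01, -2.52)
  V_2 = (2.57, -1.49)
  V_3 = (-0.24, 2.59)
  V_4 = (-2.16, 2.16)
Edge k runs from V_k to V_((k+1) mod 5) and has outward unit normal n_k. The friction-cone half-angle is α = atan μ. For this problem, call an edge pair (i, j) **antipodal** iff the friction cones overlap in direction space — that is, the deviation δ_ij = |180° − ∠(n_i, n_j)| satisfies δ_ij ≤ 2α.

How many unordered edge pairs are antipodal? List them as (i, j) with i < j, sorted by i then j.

α = atan 0.75 = 36.87°;  2α = 73.74°
n_0 = (-0.7014, -0.7128)
n_1 = (+0.3708, -0.9287)
n_2 = (+0.8236, +0.5672)
n_3 = (-0.2185, +0.9758)
n_4 = (-0.9870, +0.1608)
  (0,1): δ = 113.70°  ·
  (0,2): δ = 10.90°  ✓
  (0,3): δ = 57.16°  ✓
  (0,4): δ = 125.29°  ·
  (1,2): δ = 77.21°  ·
  (1,3): δ = 9.14°  ✓
  (1,4): δ = 58.98°  ✓
  (2,3): δ = 111.93°  ·
  (2,4): δ = 43.81°  ✓
  (3,4): δ = 111.88°  ·
antipodal pairs: 5

count = 5; pairs: (0,2), (0,3), (1,3), (1,4), (2,4)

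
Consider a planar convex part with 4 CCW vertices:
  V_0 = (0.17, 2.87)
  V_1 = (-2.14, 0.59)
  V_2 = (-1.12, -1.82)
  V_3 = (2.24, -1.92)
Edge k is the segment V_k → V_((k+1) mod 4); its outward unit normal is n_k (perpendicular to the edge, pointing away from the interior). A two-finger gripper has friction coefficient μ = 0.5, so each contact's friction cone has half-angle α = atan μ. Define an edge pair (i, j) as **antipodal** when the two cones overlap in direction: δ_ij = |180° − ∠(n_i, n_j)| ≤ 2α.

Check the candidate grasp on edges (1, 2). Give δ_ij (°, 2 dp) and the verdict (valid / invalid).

α = atan 0.5 = 26.57°;  2α = 53.13°
edge 1: e_1 = (+1.02, -2.41);  n_1 = (-0.9209, -0.3898)
edge 2: e_2 = (+3.36, -0.10);  n_2 = (-0.0297, -0.9996)
∠(n_1, n_2) = 65.36°
δ = |180° − 65.36°| = 114.64°
114.64° > 2α = 53.13°  →  invalid

δ = 114.64°, invalid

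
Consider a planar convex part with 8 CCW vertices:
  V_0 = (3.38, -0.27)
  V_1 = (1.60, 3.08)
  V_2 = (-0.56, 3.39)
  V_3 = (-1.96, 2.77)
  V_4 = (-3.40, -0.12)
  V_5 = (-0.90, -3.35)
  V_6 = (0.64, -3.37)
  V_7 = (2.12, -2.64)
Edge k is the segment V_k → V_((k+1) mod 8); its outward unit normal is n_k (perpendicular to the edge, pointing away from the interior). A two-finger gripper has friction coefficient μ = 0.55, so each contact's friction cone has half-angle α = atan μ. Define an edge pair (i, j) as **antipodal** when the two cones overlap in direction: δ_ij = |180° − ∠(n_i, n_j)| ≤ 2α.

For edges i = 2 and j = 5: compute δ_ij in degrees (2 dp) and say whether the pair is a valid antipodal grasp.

α = atan 0.55 = 28.81°;  2α = 57.62°
edge 2: e_2 = (-1.40, -0.62);  n_2 = (-0.4049, +0.9143)
edge 5: e_5 = (+1.54, -0.02);  n_5 = (-0.0130, -0.9999)
∠(n_2, n_5) = 155.37°
δ = |180° − 155.37°| = 24.63°
24.63° ≤ 2α = 57.62°  →  valid

δ = 24.63°, valid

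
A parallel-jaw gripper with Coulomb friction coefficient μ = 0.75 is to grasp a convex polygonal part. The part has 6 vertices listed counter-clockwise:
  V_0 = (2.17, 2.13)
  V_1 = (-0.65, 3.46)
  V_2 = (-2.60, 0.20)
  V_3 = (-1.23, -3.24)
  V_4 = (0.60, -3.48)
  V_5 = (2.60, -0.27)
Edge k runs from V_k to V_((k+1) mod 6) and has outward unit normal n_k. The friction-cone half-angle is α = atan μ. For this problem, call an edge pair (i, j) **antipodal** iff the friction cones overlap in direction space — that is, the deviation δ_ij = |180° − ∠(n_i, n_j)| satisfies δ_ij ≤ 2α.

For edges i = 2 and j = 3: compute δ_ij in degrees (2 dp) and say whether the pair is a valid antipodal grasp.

δ = 119.19°, invalid

α = atan 0.75 = 36.87°;  2α = 73.74°
edge 2: e_2 = (+1.37, -3.44);  n_2 = (-0.9290, -0.3700)
edge 3: e_3 = (+1.83, -0.24);  n_3 = (-0.1300, -0.9915)
∠(n_2, n_3) = 60.81°
δ = |180° − 60.81°| = 119.19°
119.19° > 2α = 73.74°  →  invalid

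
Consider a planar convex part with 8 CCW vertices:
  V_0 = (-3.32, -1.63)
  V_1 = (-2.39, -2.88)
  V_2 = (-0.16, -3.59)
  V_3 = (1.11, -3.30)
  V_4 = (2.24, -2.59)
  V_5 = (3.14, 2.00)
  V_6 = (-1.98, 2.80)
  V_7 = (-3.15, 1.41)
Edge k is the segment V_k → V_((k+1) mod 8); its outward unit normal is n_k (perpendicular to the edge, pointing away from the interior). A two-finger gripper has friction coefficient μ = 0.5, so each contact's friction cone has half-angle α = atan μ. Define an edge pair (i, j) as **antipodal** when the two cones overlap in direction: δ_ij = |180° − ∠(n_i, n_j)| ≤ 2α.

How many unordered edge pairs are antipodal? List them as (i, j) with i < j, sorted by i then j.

α = atan 0.5 = 26.57°;  2α = 53.13°
n_0 = (-0.8023, -0.5969)
n_1 = (-0.3034, -0.9529)
n_2 = (+0.2226, -0.9749)
n_3 = (+0.5320, -0.8467)
n_4 = (+0.9813, -0.1924)
n_5 = (+0.1544, +0.9880)
n_6 = (-0.7651, +0.6440)
n_7 = (-0.9984, +0.0558)
  (0,1): δ = 144.31°  ·
  (0,2): δ = 113.79°  ·
  (0,3): δ = 94.51°  ·
  (0,4): δ = 47.74°  ✓
  (0,5): δ = 44.47°  ✓
  (0,6): δ = 103.26°  ·
  (0,7): δ = 140.15°  ·
  (1,2): δ = 149.48°  ·
  (1,3): δ = 130.20°  ·
  (1,4): δ = 83.43°  ·
  (1,5): δ = 8.78°  ✓
  (1,6): δ = 67.57°  ·
  (1,7): δ = 104.46°  ·
  (2,3): δ = 160.72°  ·
  (2,4): δ = 113.96°  ·
  (2,5): δ = 21.74°  ✓
  (2,6): δ = 37.05°  ✓
  (2,7): δ = 73.94°  ·
  (3,4): δ = 133.24°  ·
  (3,5): δ = 41.02°  ✓
  (3,6): δ = 17.77°  ✓
  (3,7): δ = 54.66°  ·
  (4,5): δ = 87.79°  ·
  (4,6): δ = 28.99°  ✓
  (4,7): δ = 7.89°  ✓
  (5,6): δ = 121.21°  ·
  (5,7): δ = 84.32°  ·
  (6,7): δ = 143.11°  ·
antipodal pairs: 9

count = 9; pairs: (0,4), (0,5), (1,5), (2,5), (2,6), (3,5), (3,6), (4,6), (4,7)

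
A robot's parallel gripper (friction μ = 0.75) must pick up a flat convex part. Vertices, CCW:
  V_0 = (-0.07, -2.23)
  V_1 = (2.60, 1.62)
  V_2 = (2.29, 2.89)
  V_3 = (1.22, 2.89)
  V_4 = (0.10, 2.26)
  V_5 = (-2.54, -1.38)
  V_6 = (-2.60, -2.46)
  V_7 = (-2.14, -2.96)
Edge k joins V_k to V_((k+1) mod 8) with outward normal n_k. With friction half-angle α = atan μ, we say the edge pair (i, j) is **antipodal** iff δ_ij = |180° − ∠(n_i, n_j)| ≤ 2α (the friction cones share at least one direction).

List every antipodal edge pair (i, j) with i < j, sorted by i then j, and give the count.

α = atan 0.75 = 36.87°;  2α = 73.74°
n_0 = (+0.8217, -0.5699)
n_1 = (+0.9715, +0.2371)
n_2 = (+0.0000, +1.0000)
n_3 = (-0.4903, +0.8716)
n_4 = (-0.8095, +0.5871)
n_5 = (-0.9985, +0.0555)
n_6 = (-0.7359, -0.6771)
n_7 = (+0.3326, -0.9431)
  (0,1): δ = 131.54°  ·
  (0,2): δ = 55.26°  ✓
  (0,3): δ = 25.90°  ✓
  (0,4): δ = 1.21°  ✓
  (0,5): δ = 31.56°  ✓
  (0,6): δ = 77.36°  ·
  (0,7): δ = 144.17°  ·
  (1,2): δ = 103.72°  ·
  (1,3): δ = 74.36°  ·
  (1,4): δ = 49.67°  ✓
  (1,5): δ = 16.90°  ✓
  (1,6): δ = 28.90°  ✓
  (1,7): δ = 95.71°  ·
  (2,3): δ = 150.64°  ·
  (2,4): δ = 125.95°  ·
  (2,5): δ = 93.18°  ·
  (2,6): δ = 47.39°  ✓
  (2,7): δ = 19.43°  ✓
  (3,4): δ = 155.31°  ·
  (3,5): δ = 122.54°  ·
  (3,6): δ = 76.74°  ·
  (3,7): δ = 9.93°  ✓
  (4,5): δ = 147.23°  ·
  (4,6): δ = 101.43°  ·
  (4,7): δ = 34.62°  ✓
  (5,6): δ = 134.21°  ·
  (5,7): δ = 67.39°  ✓
  (6,7): δ = 113.19°  ·
antipodal pairs: 12

count = 12; pairs: (0,2), (0,3), (0,4), (0,5), (1,4), (1,5), (1,6), (2,6), (2,7), (3,7), (4,7), (5,7)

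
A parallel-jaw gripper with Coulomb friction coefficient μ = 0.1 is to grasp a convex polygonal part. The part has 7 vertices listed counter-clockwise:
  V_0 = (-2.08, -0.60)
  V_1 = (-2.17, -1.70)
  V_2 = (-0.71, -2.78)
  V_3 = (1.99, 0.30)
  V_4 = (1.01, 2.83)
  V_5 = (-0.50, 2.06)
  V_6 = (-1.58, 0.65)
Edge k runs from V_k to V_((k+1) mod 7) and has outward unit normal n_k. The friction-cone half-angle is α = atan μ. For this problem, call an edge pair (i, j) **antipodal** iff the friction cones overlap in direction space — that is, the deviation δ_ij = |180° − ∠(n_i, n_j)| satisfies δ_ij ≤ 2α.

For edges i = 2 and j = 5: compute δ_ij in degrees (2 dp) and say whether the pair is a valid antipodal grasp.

α = atan 0.1 = 5.71°;  2α = 11.42°
edge 2: e_2 = (+2.70, +3.08);  n_2 = (+0.7520, -0.6592)
edge 5: e_5 = (-1.08, -1.41);  n_5 = (-0.7939, +0.6081)
∠(n_2, n_5) = 176.21°
δ = |180° − 176.21°| = 3.79°
3.79° ≤ 2α = 11.42°  →  valid

δ = 3.79°, valid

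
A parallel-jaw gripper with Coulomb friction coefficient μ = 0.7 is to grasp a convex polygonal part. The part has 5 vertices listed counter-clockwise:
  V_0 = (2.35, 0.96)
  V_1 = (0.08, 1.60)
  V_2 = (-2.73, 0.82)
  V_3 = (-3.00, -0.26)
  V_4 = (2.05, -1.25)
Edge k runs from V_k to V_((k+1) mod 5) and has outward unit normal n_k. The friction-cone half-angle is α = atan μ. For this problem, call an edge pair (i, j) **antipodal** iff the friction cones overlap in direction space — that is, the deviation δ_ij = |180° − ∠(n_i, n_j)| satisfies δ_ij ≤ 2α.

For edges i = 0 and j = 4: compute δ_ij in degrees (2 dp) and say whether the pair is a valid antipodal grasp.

δ = 98.01°, invalid

α = atan 0.7 = 34.99°;  2α = 69.98°
edge 0: e_0 = (-2.27, +0.64);  n_0 = (+0.2714, +0.9625)
edge 4: e_4 = (+0.30, +2.21);  n_4 = (+0.9909, -0.1345)
∠(n_0, n_4) = 81.99°
δ = |180° − 81.99°| = 98.01°
98.01° > 2α = 69.98°  →  invalid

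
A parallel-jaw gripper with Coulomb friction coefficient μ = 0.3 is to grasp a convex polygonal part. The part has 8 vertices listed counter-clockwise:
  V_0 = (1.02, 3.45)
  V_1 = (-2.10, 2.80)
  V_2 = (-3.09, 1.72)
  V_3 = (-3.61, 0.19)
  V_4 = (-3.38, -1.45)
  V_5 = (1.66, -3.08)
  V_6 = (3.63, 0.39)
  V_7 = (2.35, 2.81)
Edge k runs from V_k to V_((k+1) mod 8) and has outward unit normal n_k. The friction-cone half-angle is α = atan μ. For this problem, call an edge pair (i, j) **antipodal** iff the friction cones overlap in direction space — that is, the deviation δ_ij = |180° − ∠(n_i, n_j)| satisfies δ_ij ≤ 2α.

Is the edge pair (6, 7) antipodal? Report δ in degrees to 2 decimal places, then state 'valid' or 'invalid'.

α = atan 0.3 = 16.70°;  2α = 33.40°
edge 6: e_6 = (-1.28, +2.42);  n_6 = (+0.8840, +0.4676)
edge 7: e_7 = (-1.33, +0.64);  n_7 = (+0.4336, +0.9011)
∠(n_6, n_7) = 36.43°
δ = |180° − 36.43°| = 143.57°
143.57° > 2α = 33.40°  →  invalid

δ = 143.57°, invalid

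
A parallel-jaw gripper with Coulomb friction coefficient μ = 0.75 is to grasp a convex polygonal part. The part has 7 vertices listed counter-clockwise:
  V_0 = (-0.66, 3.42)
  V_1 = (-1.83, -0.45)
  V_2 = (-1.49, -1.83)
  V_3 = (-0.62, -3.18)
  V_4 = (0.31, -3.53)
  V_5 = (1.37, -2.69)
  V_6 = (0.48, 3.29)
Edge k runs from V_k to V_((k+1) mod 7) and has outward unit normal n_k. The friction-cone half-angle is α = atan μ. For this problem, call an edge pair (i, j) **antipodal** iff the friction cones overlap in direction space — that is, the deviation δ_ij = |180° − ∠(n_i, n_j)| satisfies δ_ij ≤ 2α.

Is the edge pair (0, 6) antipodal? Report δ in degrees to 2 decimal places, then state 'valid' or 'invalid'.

α = atan 0.75 = 36.87°;  2α = 73.74°
edge 0: e_0 = (-1.17, -3.87);  n_0 = (-0.9572, +0.2894)
edge 6: e_6 = (-1.14, +0.13);  n_6 = (+0.1133, +0.9936)
∠(n_0, n_6) = 79.68°
δ = |180° − 79.68°| = 100.32°
100.32° > 2α = 73.74°  →  invalid

δ = 100.32°, invalid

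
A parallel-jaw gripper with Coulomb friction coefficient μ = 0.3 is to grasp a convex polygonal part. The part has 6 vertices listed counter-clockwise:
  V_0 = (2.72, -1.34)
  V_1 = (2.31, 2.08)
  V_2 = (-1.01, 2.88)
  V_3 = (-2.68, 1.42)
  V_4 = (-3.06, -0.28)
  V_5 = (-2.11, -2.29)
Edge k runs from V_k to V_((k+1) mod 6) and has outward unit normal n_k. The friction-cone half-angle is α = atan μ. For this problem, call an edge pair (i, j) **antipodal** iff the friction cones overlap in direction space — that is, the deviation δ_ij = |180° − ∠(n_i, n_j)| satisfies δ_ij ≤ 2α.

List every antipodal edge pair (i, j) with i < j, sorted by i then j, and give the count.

α = atan 0.3 = 16.70°;  2α = 33.40°
n_0 = (+0.9929, +0.1190)
n_1 = (+0.2343, +0.9722)
n_2 = (-0.6582, +0.7529)
n_3 = (-0.9759, +0.2181)
n_4 = (-0.9041, -0.4273)
n_5 = (+0.1930, -0.9812)
  (0,1): δ = 110.38°  ·
  (0,2): δ = 55.67°  ·
  (0,3): δ = 19.44°  ✓
  (0,4): δ = 18.46°  ✓
  (0,5): δ = 94.29°  ·
  (1,2): δ = 125.29°  ·
  (1,3): δ = 89.05°  ·
  (1,4): δ = 51.15°  ·
  (1,5): δ = 24.68°  ✓
  (2,3): δ = 143.76°  ·
  (2,4): δ = 105.86°  ·
  (2,5): δ = 30.03°  ✓
  (3,4): δ = 142.10°  ·
  (3,5): δ = 66.27°  ·
  (4,5): δ = 104.17°  ·
antipodal pairs: 4

count = 4; pairs: (0,3), (0,4), (1,5), (2,5)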